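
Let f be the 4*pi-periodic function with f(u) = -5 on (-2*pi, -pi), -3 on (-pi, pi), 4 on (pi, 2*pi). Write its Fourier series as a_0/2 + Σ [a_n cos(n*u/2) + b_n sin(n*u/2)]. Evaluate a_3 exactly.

5/(3*pi)

a_3 = (1/(2*pi)) ∫_{-2*pi}^{2*pi} f(u) cos(3*u/2) du.
Split the integral at the breakpoints.
Directly, an antiderivative of (-5) cos(3*u/2) is -10*sin(3*u/2)/3; evaluating from -2*pi to -pi: ∫_{-2*pi}^{-pi} (-5) cos(3*u/2) du = (-10/3) - (0) = -10/3.
Directly, an antiderivative of (-3) cos(3*u/2) is -2*sin(3*u/2); evaluating from -pi to pi: ∫_{-pi}^{pi} (-3) cos(3*u/2) du = (2) - (-2) = 4.
Directly, an antiderivative of (4) cos(3*u/2) is 8*sin(3*u/2)/3; evaluating from pi to 2*pi: ∫_{pi}^{2*pi} (4) cos(3*u/2) du = (0) - (-8/3) = 8/3.
Summing the pieces and multiplying by (1/(2*pi)) gives a_3 = 5/(3*pi).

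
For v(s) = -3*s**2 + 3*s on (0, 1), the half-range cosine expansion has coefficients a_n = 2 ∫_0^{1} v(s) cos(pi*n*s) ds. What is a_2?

a_2 = 2 ∫_0^{1} (-3*s**2 + 3*s) cos(2*pi*s) ds.
Integrating by parts twice (tabular method), an antiderivative of (-3*s**2 + 3*s) cos(2*pi*s) is -3*s**2*sin(2*pi*s)/(2*pi) + 3*s*sin(2*pi*s)/(2*pi) - 3*s*cos(2*pi*s)/(2*pi**2) + 3*sin(2*pi*s)/(4*pi**3) + 3*cos(2*pi*s)/(4*pi**2); evaluating from 0 to 1: ∫_{0}^{1} (-3*s**2 + 3*s) cos(2*pi*s) ds = (-3/(4*pi**2)) - (3/(4*pi**2)) = -3/(2*pi**2).
Hence a_2 = 2·(-3/(2*pi**2)) = -3/pi**2.

-3/pi**2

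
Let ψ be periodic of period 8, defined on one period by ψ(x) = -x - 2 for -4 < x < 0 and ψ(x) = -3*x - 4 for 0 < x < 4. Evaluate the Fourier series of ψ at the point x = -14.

x = -14 differs from x = 2 by -2 full period(s), and the series is 8-periodic.
ψ is continuous at x = 2 with value -10, so the series converges to -10 there.

-10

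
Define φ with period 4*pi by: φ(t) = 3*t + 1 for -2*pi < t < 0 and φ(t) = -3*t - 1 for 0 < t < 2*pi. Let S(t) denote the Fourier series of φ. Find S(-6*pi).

t = -6*pi differs from t = -2*pi by -1 full period(s), and the series is 4*pi-periodic.
At t = -2*pi the one-sided limits are φ(-2*pi^-) = -6*pi - 1 and φ(-2*pi^+) = 1 - 6*pi.
By Dirichlet's theorem the series converges to their average, [(-6*pi - 1) + (1 - 6*pi)]/2 = -6*pi.

-6*pi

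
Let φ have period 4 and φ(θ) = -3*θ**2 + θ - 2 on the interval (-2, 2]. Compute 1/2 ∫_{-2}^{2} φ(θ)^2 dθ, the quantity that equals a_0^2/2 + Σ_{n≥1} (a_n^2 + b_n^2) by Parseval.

1/2 ∫_{-2}^{2} φ(θ)^2 dθ = 1/2 · (3008/15) = 1504/15.

1504/15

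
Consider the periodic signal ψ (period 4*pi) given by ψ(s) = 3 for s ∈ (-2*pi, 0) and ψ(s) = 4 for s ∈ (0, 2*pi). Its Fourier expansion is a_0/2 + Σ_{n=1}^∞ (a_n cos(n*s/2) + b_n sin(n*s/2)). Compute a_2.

a_2 = (1/(2*pi)) ∫_{-2*pi}^{2*pi} ψ(s) cos(s) ds.
Split the integral at the breakpoints.
Directly, an antiderivative of (3) cos(s) is 3*sin(s); evaluating from -2*pi to 0: ∫_{-2*pi}^{0} (3) cos(s) ds = (0) - (0) = 0.
Directly, an antiderivative of (4) cos(s) is 4*sin(s); evaluating from 0 to 2*pi: ∫_{0}^{2*pi} (4) cos(s) ds = (0) - (0) = 0.
Summing the pieces and multiplying by (1/(2*pi)) gives a_2 = 0.

0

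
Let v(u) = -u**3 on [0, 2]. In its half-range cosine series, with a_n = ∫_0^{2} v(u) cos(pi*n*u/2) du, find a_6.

-4/(3*pi**2)

a_6 = ∫_0^{2} (-u**3) cos(3*pi*u) du.
Integrating by parts three times (tabular method), an antiderivative of (-u**3) cos(3*pi*u) is -u**3*sin(3*pi*u)/(3*pi) - u**2*cos(3*pi*u)/(3*pi**2) + 2*u*sin(3*pi*u)/(9*pi**3) + 2*cos(3*pi*u)/(27*pi**4); evaluating from 0 to 2: ∫_{0}^{2} (-u**3) cos(3*pi*u) du = (2*(1 - 18*pi**2)/(27*pi**4)) - (2/(27*pi**4)) = -4/(3*pi**2).
Hence a_6 = -4/(3*pi**2).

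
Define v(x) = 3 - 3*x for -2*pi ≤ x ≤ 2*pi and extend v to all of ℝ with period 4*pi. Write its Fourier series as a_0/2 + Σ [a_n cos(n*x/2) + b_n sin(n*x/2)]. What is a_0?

a_0 = (1/(2*pi)) ∫_{-2*pi}^{2*pi} v(x) dx = (1/(2*pi)) · (12*pi) = 6.

6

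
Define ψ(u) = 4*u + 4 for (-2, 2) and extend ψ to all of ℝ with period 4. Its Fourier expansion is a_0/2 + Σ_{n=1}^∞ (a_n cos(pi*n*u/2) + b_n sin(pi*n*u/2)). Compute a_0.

8

a_0 = 1/2 ∫_{-2}^{2} ψ(u) du = 1/2 · (16) = 8.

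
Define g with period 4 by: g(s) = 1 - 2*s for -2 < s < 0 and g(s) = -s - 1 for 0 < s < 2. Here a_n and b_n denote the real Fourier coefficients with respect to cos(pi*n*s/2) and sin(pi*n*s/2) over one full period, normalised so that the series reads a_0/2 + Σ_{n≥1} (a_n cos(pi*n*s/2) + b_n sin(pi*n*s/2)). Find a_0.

a_0 = 1/2 ∫_{-2}^{2} g(s) ds = 1/2 · (2) = 1.

1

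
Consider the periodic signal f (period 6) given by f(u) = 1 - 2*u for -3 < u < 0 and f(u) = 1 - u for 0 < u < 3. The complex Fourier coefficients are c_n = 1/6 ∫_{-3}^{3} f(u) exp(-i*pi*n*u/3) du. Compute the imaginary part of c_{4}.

Since f is real-valued, Im(c_{4}) = -1/6 ∫_{-3}^{3} f(u) sin(4*pi*u/3) du = -b_{4}/2.
Split the integral at the breakpoints.
Integrating by parts (boundary term plus one more integral), an antiderivative of (1 - 2*u) sin(4*pi*u/3) is 3*u*cos(4*pi*u/3)/(2*pi) - 9*sin(4*pi*u/3)/(8*pi**2) - 3*cos(4*pi*u/3)/(4*pi); evaluating from -3 to 0: ∫_{-3}^{0} (1 - 2*u) sin(4*pi*u/3) du = (-3/(4*pi)) - (-21/(4*pi)) = 9/(2*pi).
Integrating by parts (boundary term plus one more integral), an antiderivative of (1 - u) sin(4*pi*u/3) is 3*u*cos(4*pi*u/3)/(4*pi) - 9*sin(4*pi*u/3)/(16*pi**2) - 3*cos(4*pi*u/3)/(4*pi); evaluating from 0 to 3: ∫_{0}^{3} (1 - u) sin(4*pi*u/3) du = (3/(2*pi)) - (-3/(4*pi)) = 9/(4*pi).
So ∫_{-3}^{3} f(u) sin(4*pi*u/3) du = 27/(4*pi).
Hence Im(c_{4}) = (-1/6)·(27/(4*pi)) = -9/(8*pi).

-9/(8*pi)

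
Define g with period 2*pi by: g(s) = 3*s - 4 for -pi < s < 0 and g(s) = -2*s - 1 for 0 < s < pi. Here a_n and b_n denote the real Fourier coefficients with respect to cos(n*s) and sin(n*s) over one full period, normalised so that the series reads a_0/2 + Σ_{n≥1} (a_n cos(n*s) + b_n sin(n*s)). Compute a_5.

2/(5*pi)

a_5 = 1/pi ∫_{-pi}^{pi} g(s) cos(5*s) ds.
Split the integral at the breakpoints.
Integrating by parts (boundary term plus one more integral), an antiderivative of (3*s - 4) cos(5*s) is 3*s*sin(5*s)/5 - 4*sin(5*s)/5 + 3*cos(5*s)/25; evaluating from -pi to 0: ∫_{-pi}^{0} (3*s - 4) cos(5*s) ds = (3/25) - (-3/25) = 6/25.
Integrating by parts (boundary term plus one more integral), an antiderivative of (-2*s - 1) cos(5*s) is -2*s*sin(5*s)/5 - sin(5*s)/5 - 2*cos(5*s)/25; evaluating from 0 to pi: ∫_{0}^{pi} (-2*s - 1) cos(5*s) ds = (2/25) - (-2/25) = 4/25.
Summing the pieces and multiplying by (1/pi) gives a_5 = 2/(5*pi).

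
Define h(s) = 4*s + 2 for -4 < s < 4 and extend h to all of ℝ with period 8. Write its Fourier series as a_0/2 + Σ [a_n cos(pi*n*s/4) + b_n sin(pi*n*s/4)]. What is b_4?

-8/pi

b_4 = 1/4 ∫_{-4}^{4} h(s) sin(pi*s) ds.
Integrating by parts (boundary term plus one more integral), an antiderivative of (4*s + 2) sin(pi*s) is -4*s*cos(pi*s)/pi + 4*sin(pi*s)/pi**2 - 2*cos(pi*s)/pi; evaluating from -4 to 4: ∫_{-4}^{4} (4*s + 2) sin(pi*s) ds = (-18/pi) - (14/pi) = -32/pi.
Hence b_4 = (1/4)·(-32/pi) = -8/pi.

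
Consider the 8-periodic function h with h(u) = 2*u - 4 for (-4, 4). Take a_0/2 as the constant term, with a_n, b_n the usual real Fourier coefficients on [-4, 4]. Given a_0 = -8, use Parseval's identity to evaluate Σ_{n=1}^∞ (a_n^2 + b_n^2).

Parseval: a_0^2/2 + Σ_{n≥1} (a_n^2+b_n^2) = 1/4 ∫_{-4}^{4} h(u)^2 du = 224/3.
Subtract a_0^2/2 = 32: Σ (a_n^2+b_n^2) = 128/3.

128/3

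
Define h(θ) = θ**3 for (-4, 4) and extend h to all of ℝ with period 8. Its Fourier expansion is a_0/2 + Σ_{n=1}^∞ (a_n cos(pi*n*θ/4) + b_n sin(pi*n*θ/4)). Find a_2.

a_2 = 1/4 ∫_{-4}^{4} h(θ) cos(pi*θ/2) dθ.
h is odd and cos(pi*θ/2) is even, so the integrand is odd over a symmetric interval and the integral vanishes.

0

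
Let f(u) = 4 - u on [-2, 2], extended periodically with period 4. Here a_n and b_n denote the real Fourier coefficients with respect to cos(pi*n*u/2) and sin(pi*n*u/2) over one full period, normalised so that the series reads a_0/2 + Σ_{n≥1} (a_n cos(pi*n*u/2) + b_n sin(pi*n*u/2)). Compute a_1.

a_1 = 1/2 ∫_{-2}^{2} f(u) cos(pi*u/2) du.
Integrating by parts (boundary term plus one more integral), an antiderivative of (4 - u) cos(pi*u/2) is -2*u*sin(pi*u/2)/pi + 8*sin(pi*u/2)/pi - 4*cos(pi*u/2)/pi**2; evaluating from -2 to 2: ∫_{-2}^{2} (4 - u) cos(pi*u/2) du = (4/pi**2) - (4/pi**2) = 0.
Hence a_1 = (1/2)·(0) = 0.

0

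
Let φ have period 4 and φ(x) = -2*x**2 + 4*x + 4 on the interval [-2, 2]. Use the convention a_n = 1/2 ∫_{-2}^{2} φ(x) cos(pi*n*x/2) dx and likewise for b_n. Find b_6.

-8/(3*pi)

b_6 = 1/2 ∫_{-2}^{2} φ(x) sin(3*pi*x) dx.
Integrating by parts twice (tabular method), an antiderivative of (-2*x**2 + 4*x + 4) sin(3*pi*x) is 2*x**2*cos(3*pi*x)/(3*pi) - 4*x*sin(3*pi*x)/(9*pi**2) - 4*x*cos(3*pi*x)/(3*pi) + 4*sin(3*pi*x)/(9*pi**2) - 4*cos(3*pi*x)/(3*pi) - 4*cos(3*pi*x)/(27*pi**3); evaluating from -2 to 2: ∫_{-2}^{2} (-2*x**2 + 4*x + 4) sin(3*pi*x) dx = (4*(-9*pi**2 - 1)/(27*pi**3)) - (-4/(27*pi**3) + 4/pi) = -16/(3*pi).
Hence b_6 = (1/2)·(-16/(3*pi)) = -8/(3*pi).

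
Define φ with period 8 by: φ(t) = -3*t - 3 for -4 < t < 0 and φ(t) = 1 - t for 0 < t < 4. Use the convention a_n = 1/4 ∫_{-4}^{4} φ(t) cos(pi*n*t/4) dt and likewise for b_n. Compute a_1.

a_1 = 1/4 ∫_{-4}^{4} φ(t) cos(pi*t/4) dt.
Split the integral at the breakpoints.
Integrating by parts (boundary term plus one more integral), an antiderivative of (-3*t - 3) cos(pi*t/4) is -12*t*sin(pi*t/4)/pi - 12*sin(pi*t/4)/pi - 48*cos(pi*t/4)/pi**2; evaluating from -4 to 0: ∫_{-4}^{0} (-3*t - 3) cos(pi*t/4) dt = (-48/pi**2) - (48/pi**2) = -96/pi**2.
Integrating by parts (boundary term plus one more integral), an antiderivative of (1 - t) cos(pi*t/4) is -4*t*sin(pi*t/4)/pi + 4*sin(pi*t/4)/pi - 16*cos(pi*t/4)/pi**2; evaluating from 0 to 4: ∫_{0}^{4} (1 - t) cos(pi*t/4) dt = (16/pi**2) - (-16/pi**2) = 32/pi**2.
Summing the pieces and multiplying by (1/4) gives a_1 = -16/pi**2.

-16/pi**2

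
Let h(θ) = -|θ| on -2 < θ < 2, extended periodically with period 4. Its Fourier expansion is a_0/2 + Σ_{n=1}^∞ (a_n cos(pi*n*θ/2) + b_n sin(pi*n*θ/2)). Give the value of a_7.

a_7 = 1/2 ∫_{-2}^{2} h(θ) cos(7*pi*θ/2) dθ.
h is even and cos(7*pi*θ/2) is even, so the integrand is even and a_7 = ∫_0^{2} h(θ) cos(7*pi*θ/2) dθ.
Integrating by parts (boundary term plus one more integral), an antiderivative of (-θ) cos(7*pi*θ/2) is -2*θ*sin(7*pi*θ/2)/(7*pi) - 4*cos(7*pi*θ/2)/(49*pi**2); evaluating from 0 to 2: ∫_{0}^{2} (-θ) cos(7*pi*θ/2) dθ = (4/(49*pi**2)) - (-4/(49*pi**2)) = 8/(49*pi**2).
Hence a_7 = 8/(49*pi**2).

8/(49*pi**2)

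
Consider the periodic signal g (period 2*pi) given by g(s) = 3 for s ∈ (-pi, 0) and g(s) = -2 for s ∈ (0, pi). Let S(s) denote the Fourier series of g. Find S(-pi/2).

g is continuous at s = -pi/2 with value 3, so the series converges to 3 there.

3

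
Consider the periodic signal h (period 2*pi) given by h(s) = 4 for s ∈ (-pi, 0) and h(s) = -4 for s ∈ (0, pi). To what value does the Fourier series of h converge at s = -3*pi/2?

s = -3*pi/2 differs from s = pi/2 by -1 full period(s), and the series is 2*pi-periodic.
h is continuous at s = pi/2 with value -4, so the series converges to -4 there.

-4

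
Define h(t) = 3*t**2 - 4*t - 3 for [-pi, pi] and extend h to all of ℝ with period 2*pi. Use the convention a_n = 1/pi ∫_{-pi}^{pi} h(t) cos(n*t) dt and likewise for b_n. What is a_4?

3/4

a_4 = 1/pi ∫_{-pi}^{pi} h(t) cos(4*t) dt.
Integrating by parts twice (tabular method), an antiderivative of (3*t**2 - 4*t - 3) cos(4*t) is 3*t**2*sin(4*t)/4 - t*sin(4*t) + 3*t*cos(4*t)/8 - 27*sin(4*t)/32 - cos(4*t)/4; evaluating from -pi to pi: ∫_{-pi}^{pi} (3*t**2 - 4*t - 3) cos(4*t) dt = (-1/4 + 3*pi/8) - (-3*pi/8 - 1/4) = 3*pi/4.
Hence a_4 = (1/pi)·(3*pi/4) = 3/4.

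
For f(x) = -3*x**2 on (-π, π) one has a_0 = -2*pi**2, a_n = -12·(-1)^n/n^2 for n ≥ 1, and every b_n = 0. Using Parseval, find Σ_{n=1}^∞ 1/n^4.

Parseval: a_0^2/2 + Σ a_n^2 = (1/π) ∫_{-π}^{π} f(x)^2 dx = 18*pi**4/5.
Subtract a_0^2/2 = 2*pi**4: Σ a_n^2 = 8*pi**4/5.
Since a_n^2 = 144/n^4, Σ 1/n^4 = pi**4/90.

pi**4/90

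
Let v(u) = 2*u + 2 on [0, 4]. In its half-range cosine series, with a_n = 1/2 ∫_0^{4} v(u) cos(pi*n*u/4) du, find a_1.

-32/pi**2

a_1 = 1/2 ∫_0^{4} (2*u + 2) cos(pi*u/4) du.
Integrating by parts (boundary term plus one more integral), an antiderivative of (2*u + 2) cos(pi*u/4) is 8*u*sin(pi*u/4)/pi + 8*sin(pi*u/4)/pi + 32*cos(pi*u/4)/pi**2; evaluating from 0 to 4: ∫_{0}^{4} (2*u + 2) cos(pi*u/4) du = (-32/pi**2) - (32/pi**2) = -64/pi**2.
Hence a_1 = (1/2)·(-64/pi**2) = -32/pi**2.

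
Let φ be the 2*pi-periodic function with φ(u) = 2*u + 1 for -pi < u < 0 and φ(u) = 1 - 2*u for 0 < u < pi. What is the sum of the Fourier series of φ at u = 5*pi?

1 - 2*pi

u = 5*pi differs from u = pi by 2 full period(s), and the series is 2*pi-periodic.
φ is continuous at u = pi with value 1 - 2*pi, so the series converges to 1 - 2*pi there.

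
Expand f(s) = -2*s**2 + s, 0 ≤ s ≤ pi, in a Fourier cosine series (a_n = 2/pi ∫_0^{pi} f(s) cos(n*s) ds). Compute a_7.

4*(-1 + 2*pi)/(49*pi)

a_7 = 2/pi ∫_0^{pi} (-2*s**2 + s) cos(7*s) ds.
Integrating by parts twice (tabular method), an antiderivative of (-2*s**2 + s) cos(7*s) is -2*s**2*sin(7*s)/7 + s*sin(7*s)/7 - 4*s*cos(7*s)/49 + 4*sin(7*s)/343 + cos(7*s)/49; evaluating from 0 to pi: ∫_{0}^{pi} (-2*s**2 + s) cos(7*s) ds = (-1/49 + 4*pi/49) - (1/49) = -2/49 + 4*pi/49.
Hence a_7 = (2/pi)·(-2/49 + 4*pi/49) = 4*(-1 + 2*pi)/(49*pi).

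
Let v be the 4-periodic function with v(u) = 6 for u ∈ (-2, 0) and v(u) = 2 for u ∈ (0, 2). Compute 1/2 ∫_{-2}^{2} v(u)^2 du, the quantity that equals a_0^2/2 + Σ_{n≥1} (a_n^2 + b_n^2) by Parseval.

1/2 ∫_{-2}^{2} v(u)^2 du = 1/2 · (80) = 40.

40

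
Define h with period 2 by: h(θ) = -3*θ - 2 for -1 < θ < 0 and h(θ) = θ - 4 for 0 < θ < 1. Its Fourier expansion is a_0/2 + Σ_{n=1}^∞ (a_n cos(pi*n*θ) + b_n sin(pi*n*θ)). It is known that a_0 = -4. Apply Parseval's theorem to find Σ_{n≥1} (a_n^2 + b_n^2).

Parseval: a_0^2/2 + Σ_{n≥1} (a_n^2+b_n^2) = ∫_{-1}^{1} h(θ)^2 dθ = 40/3.
Subtract a_0^2/2 = 8: Σ (a_n^2+b_n^2) = 16/3.

16/3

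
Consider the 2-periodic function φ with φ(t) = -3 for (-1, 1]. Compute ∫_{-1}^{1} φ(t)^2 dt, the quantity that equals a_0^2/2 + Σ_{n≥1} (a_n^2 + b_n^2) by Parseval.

18

∫_{-1}^{1} φ(t)^2 dt = 18.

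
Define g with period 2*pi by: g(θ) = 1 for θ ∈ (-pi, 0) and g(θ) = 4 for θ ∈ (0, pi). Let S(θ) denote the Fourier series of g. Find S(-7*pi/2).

θ = -7*pi/2 differs from θ = pi/2 by -2 full period(s), and the series is 2*pi-periodic.
g is continuous at θ = pi/2 with value 4, so the series converges to 4 there.

4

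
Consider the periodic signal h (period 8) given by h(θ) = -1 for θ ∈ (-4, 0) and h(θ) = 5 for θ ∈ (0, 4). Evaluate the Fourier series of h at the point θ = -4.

2

At θ = -4 the one-sided limits are h(-4^-) = 5 and h(-4^+) = -1.
By Dirichlet's theorem the series converges to their average, [(5) + (-1)]/2 = 2.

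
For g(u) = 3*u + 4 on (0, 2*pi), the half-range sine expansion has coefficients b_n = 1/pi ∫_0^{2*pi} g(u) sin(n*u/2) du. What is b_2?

b_2 = 1/pi ∫_0^{2*pi} (3*u + 4) sin(u) du.
Integrating by parts (boundary term plus one more integral), an antiderivative of (3*u + 4) sin(u) is -3*u*cos(u) + 3*sin(u) - 4*cos(u); evaluating from 0 to 2*pi: ∫_{0}^{2*pi} (3*u + 4) sin(u) du = (-6*pi - 4) - (-4) = -6*pi.
Hence b_2 = (1/pi)·(-6*pi) = -6.

-6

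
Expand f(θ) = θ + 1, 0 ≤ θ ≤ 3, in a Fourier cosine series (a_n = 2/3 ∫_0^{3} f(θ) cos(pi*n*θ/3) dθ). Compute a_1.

-12/pi**2

a_1 = 2/3 ∫_0^{3} (θ + 1) cos(pi*θ/3) dθ.
Integrating by parts (boundary term plus one more integral), an antiderivative of (θ + 1) cos(pi*θ/3) is 3*θ*sin(pi*θ/3)/pi + 3*sin(pi*θ/3)/pi + 9*cos(pi*θ/3)/pi**2; evaluating from 0 to 3: ∫_{0}^{3} (θ + 1) cos(pi*θ/3) dθ = (-9/pi**2) - (9/pi**2) = -18/pi**2.
Hence a_1 = (2/3)·(-18/pi**2) = -12/pi**2.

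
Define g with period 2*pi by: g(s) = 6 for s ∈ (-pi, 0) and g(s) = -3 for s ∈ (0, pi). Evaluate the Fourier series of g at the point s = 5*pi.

3/2

s = 5*pi differs from s = pi by 2 full period(s), and the series is 2*pi-periodic.
At s = pi the one-sided limits are g(pi^-) = -3 and g(pi^+) = 6.
By Dirichlet's theorem the series converges to their average, [(-3) + (6)]/2 = 3/2.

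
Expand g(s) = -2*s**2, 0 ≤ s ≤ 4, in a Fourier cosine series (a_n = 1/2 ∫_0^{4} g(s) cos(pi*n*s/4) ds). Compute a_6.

a_6 = 1/2 ∫_0^{4} (-2*s**2) cos(3*pi*s/2) ds.
Integrating by parts twice (tabular method), an antiderivative of (-2*s**2) cos(3*pi*s/2) is -4*s**2*sin(3*pi*s/2)/(3*pi) - 16*s*cos(3*pi*s/2)/(9*pi**2) + 32*sin(3*pi*s/2)/(27*pi**3); evaluating from 0 to 4: ∫_{0}^{4} (-2*s**2) cos(3*pi*s/2) ds = (-64/(9*pi**2)) - (0) = -64/(9*pi**2).
Hence a_6 = (1/2)·(-64/(9*pi**2)) = -32/(9*pi**2).

-32/(9*pi**2)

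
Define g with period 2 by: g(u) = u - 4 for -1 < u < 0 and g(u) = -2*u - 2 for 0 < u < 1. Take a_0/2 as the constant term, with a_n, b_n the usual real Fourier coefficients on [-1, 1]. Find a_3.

a_3 = ∫_{-1}^{1} g(u) cos(3*pi*u) du.
Split the integral at the breakpoints.
Integrating by parts (boundary term plus one more integral), an antiderivative of (u - 4) cos(3*pi*u) is u*sin(3*pi*u)/(3*pi) - 4*sin(3*pi*u)/(3*pi) + cos(3*pi*u)/(9*pi**2); evaluating from -1 to 0: ∫_{-1}^{0} (u - 4) cos(3*pi*u) du = (1/(9*pi**2)) - (-1/(9*pi**2)) = 2/(9*pi**2).
Integrating by parts (boundary term plus one more integral), an antiderivative of (-2*u - 2) cos(3*pi*u) is -2*u*sin(3*pi*u)/(3*pi) - 2*sin(3*pi*u)/(3*pi) - 2*cos(3*pi*u)/(9*pi**2); evaluating from 0 to 1: ∫_{0}^{1} (-2*u - 2) cos(3*pi*u) du = (2/(9*pi**2)) - (-2/(9*pi**2)) = 4/(9*pi**2).
Summing the pieces gives a_3 = 2/(3*pi**2).

2/(3*pi**2)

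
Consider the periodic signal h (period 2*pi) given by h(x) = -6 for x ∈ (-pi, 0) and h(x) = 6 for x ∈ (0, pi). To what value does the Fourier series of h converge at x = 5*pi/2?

6

x = 5*pi/2 differs from x = pi/2 by 1 full period(s), and the series is 2*pi-periodic.
h is continuous at x = pi/2 with value 6, so the series converges to 6 there.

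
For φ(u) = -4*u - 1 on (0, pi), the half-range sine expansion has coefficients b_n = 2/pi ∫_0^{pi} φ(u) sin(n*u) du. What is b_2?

4

b_2 = 2/pi ∫_0^{pi} (-4*u - 1) sin(2*u) du.
Integrating by parts (boundary term plus one more integral), an antiderivative of (-4*u - 1) sin(2*u) is 2*u*cos(2*u) - sin(2*u) + cos(2*u)/2; evaluating from 0 to pi: ∫_{0}^{pi} (-4*u - 1) sin(2*u) du = (1/2 + 2*pi) - (1/2) = 2*pi.
Hence b_2 = (2/pi)·(2*pi) = 4.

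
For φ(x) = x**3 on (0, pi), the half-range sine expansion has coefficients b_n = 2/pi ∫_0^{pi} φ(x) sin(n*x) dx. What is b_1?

-12 + 2*pi**2

b_1 = 2/pi ∫_0^{pi} (x**3) sin(x) dx.
Integrating by parts three times (tabular method), an antiderivative of (x**3) sin(x) is -x**3*cos(x) + 3*x**2*sin(x) + 6*x*cos(x) - 6*sin(x); evaluating from 0 to pi: ∫_{0}^{pi} (x**3) sin(x) dx = (pi*(-6 + pi**2)) - (0) = pi*(-6 + pi**2).
Hence b_1 = (2/pi)·(pi*(-6 + pi**2)) = -12 + 2*pi**2.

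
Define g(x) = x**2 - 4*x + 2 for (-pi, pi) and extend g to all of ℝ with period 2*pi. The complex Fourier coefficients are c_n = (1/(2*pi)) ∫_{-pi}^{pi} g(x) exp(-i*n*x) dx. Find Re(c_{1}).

-2

Since g is real-valued, Re(c_{1}) = (1/(2*pi)) ∫_{-pi}^{pi} g(x) cos(x) dx = a_{1}/2.
Integrating by parts twice (tabular method), an antiderivative of (x**2 - 4*x + 2) cos(x) is x**2*sin(x) - 4*x*sin(x) + 2*x*cos(x) - 4*cos(x); evaluating from -pi to pi: ∫_{-pi}^{pi} (x**2 - 4*x + 2) cos(x) dx = (4 - 2*pi) - (4 + 2*pi) = -4*pi.
Hence Re(c_{1}) = (1/(2*pi))·(-4*pi) = -2.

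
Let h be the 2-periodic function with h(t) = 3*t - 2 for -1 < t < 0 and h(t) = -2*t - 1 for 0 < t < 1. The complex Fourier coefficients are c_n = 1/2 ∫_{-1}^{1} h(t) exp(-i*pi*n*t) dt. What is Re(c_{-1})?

Since h is real-valued, Re(c_{-1}) = 1/2 ∫_{-1}^{1} h(t) cos(-pi*t) dt = a_{1}/2.
Split the integral at the breakpoints.
Integrating by parts (boundary term plus one more integral), an antiderivative of (3*t - 2) cos(-pi*t) is 3*t*sin(pi*t)/pi - 2*sin(pi*t)/pi + 3*cos(pi*t)/pi**2; evaluating from -1 to 0: ∫_{-1}^{0} (3*t - 2) cos(-pi*t) dt = (3/pi**2) - (-3/pi**2) = 6/pi**2.
Integrating by parts (boundary term plus one more integral), an antiderivative of (-2*t - 1) cos(-pi*t) is -2*t*sin(pi*t)/pi - sin(pi*t)/pi - 2*cos(pi*t)/pi**2; evaluating from 0 to 1: ∫_{0}^{1} (-2*t - 1) cos(-pi*t) dt = (2/pi**2) - (-2/pi**2) = 4/pi**2.
So ∫_{-1}^{1} h(t) cos(-pi*t) dt = 10/pi**2.
Hence Re(c_{-1}) = (1/2)·(10/pi**2) = 5/pi**2.

5/pi**2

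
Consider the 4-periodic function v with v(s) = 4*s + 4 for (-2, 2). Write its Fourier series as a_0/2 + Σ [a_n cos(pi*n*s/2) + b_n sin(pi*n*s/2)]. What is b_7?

16/(7*pi)

b_7 = 1/2 ∫_{-2}^{2} v(s) sin(7*pi*s/2) ds.
Integrating by parts (boundary term plus one more integral), an antiderivative of (4*s + 4) sin(7*pi*s/2) is -8*s*cos(7*pi*s/2)/(7*pi) + 16*sin(7*pi*s/2)/(49*pi**2) - 8*cos(7*pi*s/2)/(7*pi); evaluating from -2 to 2: ∫_{-2}^{2} (4*s + 4) sin(7*pi*s/2) ds = (24/(7*pi)) - (-8/(7*pi)) = 32/(7*pi).
Hence b_7 = (1/2)·(32/(7*pi)) = 16/(7*pi).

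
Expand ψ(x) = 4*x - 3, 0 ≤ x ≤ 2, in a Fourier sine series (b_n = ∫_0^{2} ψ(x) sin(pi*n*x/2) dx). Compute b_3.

b_3 = ∫_0^{2} (4*x - 3) sin(3*pi*x/2) dx.
Integrating by parts (boundary term plus one more integral), an antiderivative of (4*x - 3) sin(3*pi*x/2) is -8*x*cos(3*pi*x/2)/(3*pi) + 16*sin(3*pi*x/2)/(9*pi**2) + 2*cos(3*pi*x/2)/pi; evaluating from 0 to 2: ∫_{0}^{2} (4*x - 3) sin(3*pi*x/2) dx = (10/(3*pi)) - (2/pi) = 4/(3*pi).
Hence b_3 = 4/(3*pi).

4/(3*pi)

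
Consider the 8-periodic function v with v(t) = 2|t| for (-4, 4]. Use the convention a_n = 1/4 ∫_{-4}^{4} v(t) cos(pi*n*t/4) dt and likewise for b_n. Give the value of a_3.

-32/(9*pi**2)

a_3 = 1/4 ∫_{-4}^{4} v(t) cos(3*pi*t/4) dt.
v is even and cos(3*pi*t/4) is even, so the integrand is even and a_3 = 1/2 ∫_0^{4} v(t) cos(3*pi*t/4) dt.
Integrating by parts (boundary term plus one more integral), an antiderivative of (2*t) cos(3*pi*t/4) is 8*t*sin(3*pi*t/4)/(3*pi) + 32*cos(3*pi*t/4)/(9*pi**2); evaluating from 0 to 4: ∫_{0}^{4} (2*t) cos(3*pi*t/4) dt = (-32/(9*pi**2)) - (32/(9*pi**2)) = -64/(9*pi**2).
Hence a_3 = (1/2)·(-64/(9*pi**2)) = -32/(9*pi**2).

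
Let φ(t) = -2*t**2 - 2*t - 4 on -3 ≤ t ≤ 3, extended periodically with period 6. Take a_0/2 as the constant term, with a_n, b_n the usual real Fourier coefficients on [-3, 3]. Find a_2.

a_2 = 1/3 ∫_{-3}^{3} φ(t) cos(2*pi*t/3) dt.
Integrating by parts twice (tabular method), an antiderivative of (-2*t**2 - 2*t - 4) cos(2*pi*t/3) is -3*t**2*sin(2*pi*t/3)/pi - 3*t*sin(2*pi*t/3)/pi - 9*t*cos(2*pi*t/3)/pi**2 - 6*sin(2*pi*t/3)/pi + 27*sin(2*pi*t/3)/(2*pi**3) - 9*cos(2*pi*t/3)/(2*pi**2); evaluating from -3 to 3: ∫_{-3}^{3} (-2*t**2 - 2*t - 4) cos(2*pi*t/3) dt = (-63/(2*pi**2)) - (45/(2*pi**2)) = -54/pi**2.
Hence a_2 = (1/3)·(-54/pi**2) = -18/pi**2.

-18/pi**2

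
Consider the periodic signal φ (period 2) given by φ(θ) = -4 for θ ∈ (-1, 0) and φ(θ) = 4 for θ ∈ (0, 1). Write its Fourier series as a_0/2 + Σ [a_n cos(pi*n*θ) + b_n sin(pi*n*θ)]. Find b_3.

b_3 = ∫_{-1}^{1} φ(θ) sin(3*pi*θ) dθ.
φ is odd and sin(3*pi*θ) is odd, so the integrand is even and b_3 = 2 ∫_0^{1} φ(θ) sin(3*pi*θ) dθ.
Directly, an antiderivative of (4) sin(3*pi*θ) is -4*cos(3*pi*θ)/(3*pi); evaluating from 0 to 1: ∫_{0}^{1} (4) sin(3*pi*θ) dθ = (4/(3*pi)) - (-4/(3*pi)) = 8/(3*pi).
Hence b_3 = 2·(8/(3*pi)) = 16/(3*pi).

16/(3*pi)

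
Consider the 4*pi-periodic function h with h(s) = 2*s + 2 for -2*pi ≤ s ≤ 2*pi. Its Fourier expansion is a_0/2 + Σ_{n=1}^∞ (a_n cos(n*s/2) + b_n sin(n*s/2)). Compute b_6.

-4/3

b_6 = (1/(2*pi)) ∫_{-2*pi}^{2*pi} h(s) sin(3*s) ds.
Integrating by parts (boundary term plus one more integral), an antiderivative of (2*s + 2) sin(3*s) is -2*s*cos(3*s)/3 + 2*sin(3*s)/9 - 2*cos(3*s)/3; evaluating from -2*pi to 2*pi: ∫_{-2*pi}^{2*pi} (2*s + 2) sin(3*s) ds = (-4*pi/3 - 2/3) - (-2/3 + 4*pi/3) = -8*pi/3.
Hence b_6 = (1/(2*pi))·(-8*pi/3) = -4/3.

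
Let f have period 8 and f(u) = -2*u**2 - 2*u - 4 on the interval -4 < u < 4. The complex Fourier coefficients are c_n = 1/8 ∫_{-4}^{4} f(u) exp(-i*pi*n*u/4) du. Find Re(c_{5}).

64/(25*pi**2)

Since f is real-valued, Re(c_{5}) = 1/8 ∫_{-4}^{4} f(u) cos(5*pi*u/4) du = a_{5}/2.
Integrating by parts twice (tabular method), an antiderivative of (-2*u**2 - 2*u - 4) cos(5*pi*u/4) is -8*u**2*sin(5*pi*u/4)/(5*pi) - 8*u*sin(5*pi*u/4)/(5*pi) - 64*u*cos(5*pi*u/4)/(25*pi**2) - 16*sin(5*pi*u/4)/(5*pi) + 256*sin(5*pi*u/4)/(125*pi**3) - 32*cos(5*pi*u/4)/(25*pi**2); evaluating from -4 to 4: ∫_{-4}^{4} (-2*u**2 - 2*u - 4) cos(5*pi*u/4) du = (288/(25*pi**2)) - (-224/(25*pi**2)) = 512/(25*pi**2).
Hence Re(c_{5}) = (1/8)·(512/(25*pi**2)) = 64/(25*pi**2).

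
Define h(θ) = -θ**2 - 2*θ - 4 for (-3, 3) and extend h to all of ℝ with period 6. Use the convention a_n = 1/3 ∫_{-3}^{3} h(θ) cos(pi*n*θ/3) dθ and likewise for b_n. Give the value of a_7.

a_7 = 1/3 ∫_{-3}^{3} h(θ) cos(7*pi*θ/3) dθ.
Integrating by parts twice (tabular method), an antiderivative of (-θ**2 - 2*θ - 4) cos(7*pi*θ/3) is -3*θ**2*sin(7*pi*θ/3)/(7*pi) - 6*θ*sin(7*pi*θ/3)/(7*pi) - 18*θ*cos(7*pi*θ/3)/(49*pi**2) - 12*sin(7*pi*θ/3)/(7*pi) + 54*sin(7*pi*θ/3)/(343*pi**3) - 18*cos(7*pi*θ/3)/(49*pi**2); evaluating from -3 to 3: ∫_{-3}^{3} (-θ**2 - 2*θ - 4) cos(7*pi*θ/3) dθ = (72/(49*pi**2)) - (-36/(49*pi**2)) = 108/(49*pi**2).
Hence a_7 = (1/3)·(108/(49*pi**2)) = 36/(49*pi**2).

36/(49*pi**2)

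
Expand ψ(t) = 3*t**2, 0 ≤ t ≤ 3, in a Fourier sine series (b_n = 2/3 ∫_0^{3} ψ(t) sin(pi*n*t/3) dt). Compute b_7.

b_7 = 2/3 ∫_0^{3} (3*t**2) sin(7*pi*t/3) dt.
Integrating by parts twice (tabular method), an antiderivative of (3*t**2) sin(7*pi*t/3) is -9*t**2*cos(7*pi*t/3)/(7*pi) + 54*t*sin(7*pi*t/3)/(49*pi**2) + 162*cos(7*pi*t/3)/(343*pi**3); evaluating from 0 to 3: ∫_{0}^{3} (3*t**2) sin(7*pi*t/3) dt = (81*(-2 + 49*pi**2)/(343*pi**3)) - (162/(343*pi**3)) = 81*(-4 + 49*pi**2)/(343*pi**3).
Hence b_7 = (2/3)·(81*(-4 + 49*pi**2)/(343*pi**3)) = 54*(-4 + 49*pi**2)/(343*pi**3).

54*(-4 + 49*pi**2)/(343*pi**3)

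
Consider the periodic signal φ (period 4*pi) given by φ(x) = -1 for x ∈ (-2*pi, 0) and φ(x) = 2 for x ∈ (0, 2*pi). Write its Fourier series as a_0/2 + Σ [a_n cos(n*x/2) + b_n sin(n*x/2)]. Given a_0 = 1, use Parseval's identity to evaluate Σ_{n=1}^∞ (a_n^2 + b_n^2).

Parseval: a_0^2/2 + Σ_{n≥1} (a_n^2+b_n^2) = (1/(2*pi)) ∫_{-2*pi}^{2*pi} φ(x)^2 dx = 5.
Subtract a_0^2/2 = 1/2: Σ (a_n^2+b_n^2) = 9/2.

9/2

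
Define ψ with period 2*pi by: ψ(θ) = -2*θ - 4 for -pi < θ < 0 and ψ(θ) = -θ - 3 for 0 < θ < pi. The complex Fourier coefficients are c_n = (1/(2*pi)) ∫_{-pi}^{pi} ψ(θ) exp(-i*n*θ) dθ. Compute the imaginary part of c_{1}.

3/2 - 1/pi

Since ψ is real-valued, Im(c_{1}) = -(1/(2*pi)) ∫_{-pi}^{pi} ψ(θ) sin(θ) dθ = -b_{1}/2.
Split the integral at the breakpoints.
Integrating by parts (boundary term plus one more integral), an antiderivative of (-2*θ - 4) sin(θ) is 2*θ*cos(θ) - 2*sin(θ) + 4*cos(θ); evaluating from -pi to 0: ∫_{-pi}^{0} (-2*θ - 4) sin(θ) dθ = (4) - (-4 + 2*pi) = 8 - 2*pi.
Integrating by parts (boundary term plus one more integral), an antiderivative of (-θ - 3) sin(θ) is θ*cos(θ) - sin(θ) + 3*cos(θ); evaluating from 0 to pi: ∫_{0}^{pi} (-θ - 3) sin(θ) dθ = (-pi - 3) - (3) = -6 - pi.
So ∫_{-pi}^{pi} ψ(θ) sin(θ) dθ = 2 - 3*pi.
Hence Im(c_{1}) = (-1/(2*pi))·(2 - 3*pi) = 3/2 - 1/pi.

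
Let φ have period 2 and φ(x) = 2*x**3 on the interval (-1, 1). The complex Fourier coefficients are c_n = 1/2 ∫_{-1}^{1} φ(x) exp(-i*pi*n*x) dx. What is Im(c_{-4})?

Since φ is real-valued, Im(c_{-4}) = -1/2 ∫_{-1}^{1} φ(x) sin(-4*pi*x) dx = b_{4}/2.
φ is odd and sin(-4*pi*x) is odd, so the integrand is even: ∫_{-1}^{1} φ(x) sin(-4*pi*x) dx = 2∫_0^{1} φ(x) sin(-4*pi*x) dx.
Integrating by parts three times (tabular method), an antiderivative of (2*x**3) sin(-4*pi*x) is x**3*cos(4*pi*x)/(2*pi) - 3*x**2*sin(4*pi*x)/(8*pi**2) - 3*x*cos(4*pi*x)/(16*pi**3) + 3*sin(4*pi*x)/(64*pi**4); evaluating from 0 to 1: ∫_{0}^{1} (2*x**3) sin(-4*pi*x) dx = ((-3 + 8*pi**2)/(16*pi**3)) - (0) = (-3 + 8*pi**2)/(16*pi**3).
So ∫_{-1}^{1} φ(x) sin(-4*pi*x) dx = (-3/8 + pi**2)/pi**3.
Hence Im(c_{-4}) = (-1/2)·((-3/8 + pi**2)/pi**3) = (3 - 8*pi**2)/(16*pi**3).

(3 - 8*pi**2)/(16*pi**3)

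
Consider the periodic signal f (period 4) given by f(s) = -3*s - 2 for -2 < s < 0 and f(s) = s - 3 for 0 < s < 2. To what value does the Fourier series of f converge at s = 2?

3/2

s = 2 differs from s = -2 by 1 full period(s), and the series is 4-periodic.
At s = -2 the one-sided limits are f(-2^-) = -1 and f(-2^+) = 4.
By Dirichlet's theorem the series converges to their average, [(-1) + (4)]/2 = 3/2.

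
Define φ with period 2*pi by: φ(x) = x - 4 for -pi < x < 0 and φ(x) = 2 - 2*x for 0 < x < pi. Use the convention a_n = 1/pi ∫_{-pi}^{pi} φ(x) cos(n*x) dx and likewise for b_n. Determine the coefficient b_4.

1/4

b_4 = 1/pi ∫_{-pi}^{pi} φ(x) sin(4*x) dx.
Split the integral at the breakpoints.
Integrating by parts (boundary term plus one more integral), an antiderivative of (x - 4) sin(4*x) is -x*cos(4*x)/4 + sin(4*x)/16 + cos(4*x); evaluating from -pi to 0: ∫_{-pi}^{0} (x - 4) sin(4*x) dx = (1) - (pi/4 + 1) = -pi/4.
Integrating by parts (boundary term plus one more integral), an antiderivative of (2 - 2*x) sin(4*x) is x*cos(4*x)/2 - sin(4*x)/8 - cos(4*x)/2; evaluating from 0 to pi: ∫_{0}^{pi} (2 - 2*x) sin(4*x) dx = (-1/2 + pi/2) - (-1/2) = pi/2.
Summing the pieces and multiplying by (1/pi) gives b_4 = 1/4.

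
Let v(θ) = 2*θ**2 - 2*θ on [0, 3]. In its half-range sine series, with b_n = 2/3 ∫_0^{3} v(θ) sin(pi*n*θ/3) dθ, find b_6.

-4/pi

b_6 = 2/3 ∫_0^{3} (2*θ**2 - 2*θ) sin(2*pi*θ) dθ.
Integrating by parts twice (tabular method), an antiderivative of (2*θ**2 - 2*θ) sin(2*pi*θ) is -θ**2*cos(2*pi*θ)/pi + θ*sin(2*pi*θ)/pi**2 + θ*cos(2*pi*θ)/pi - sin(2*pi*θ)/(2*pi**2) + cos(2*pi*θ)/(2*pi**3); evaluating from 0 to 3: ∫_{0}^{3} (2*θ**2 - 2*θ) sin(2*pi*θ) dθ = (-6/pi + 1/(2*pi**3)) - (1/(2*pi**3)) = -6/pi.
Hence b_6 = (2/3)·(-6/pi) = -4/pi.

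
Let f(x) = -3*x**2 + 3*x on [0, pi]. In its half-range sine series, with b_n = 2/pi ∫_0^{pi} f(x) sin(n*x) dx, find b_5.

b_5 = 2/pi ∫_0^{pi} (-3*x**2 + 3*x) sin(5*x) dx.
Integrating by parts twice (tabular method), an antiderivative of (-3*x**2 + 3*x) sin(5*x) is 3*x**2*cos(5*x)/5 - 6*x*sin(5*x)/25 - 3*x*cos(5*x)/5 + 3*sin(5*x)/25 - 6*cos(5*x)/125; evaluating from 0 to pi: ∫_{0}^{pi} (-3*x**2 + 3*x) sin(5*x) dx = (-3*pi**2/5 + 6/125 + 3*pi/5) - (-6/125) = -3*pi**2/5 + 12/125 + 3*pi/5.
Hence b_5 = (2/pi)·(-3*pi**2/5 + 12/125 + 3*pi/5) = 6*(-25*pi**2 + 4 + 25*pi)/(125*pi).

6*(-25*pi**2 + 4 + 25*pi)/(125*pi)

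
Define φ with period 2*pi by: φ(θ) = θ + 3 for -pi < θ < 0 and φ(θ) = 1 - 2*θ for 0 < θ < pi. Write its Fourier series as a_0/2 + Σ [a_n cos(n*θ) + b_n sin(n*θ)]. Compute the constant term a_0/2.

a_0 = 1/pi ∫_{-pi}^{pi} φ(θ) dθ = 1/pi · (pi*(8 - 3*pi)/2) = 4 - 3*pi/2.
So the constant term a_0/2 = 2 - 3*pi/4.

2 - 3*pi/4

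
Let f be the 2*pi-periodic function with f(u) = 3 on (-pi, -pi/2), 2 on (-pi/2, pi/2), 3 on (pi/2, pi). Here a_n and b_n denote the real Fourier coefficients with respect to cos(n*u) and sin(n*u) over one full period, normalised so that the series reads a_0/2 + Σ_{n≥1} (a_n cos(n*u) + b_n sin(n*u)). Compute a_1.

a_1 = 1/pi ∫_{-pi}^{pi} f(u) cos(u) du.
f is even and cos(u) is even, so the integrand is even and a_1 = 2/pi ∫_0^{pi} f(u) cos(u) du.
Split the integral at the breakpoints.
Directly, an antiderivative of (2) cos(u) is 2*sin(u); evaluating from 0 to pi/2: ∫_{0}^{pi/2} (2) cos(u) du = (2) - (0) = 2.
Directly, an antiderivative of (3) cos(u) is 3*sin(u); evaluating from pi/2 to pi: ∫_{pi/2}^{pi} (3) cos(u) du = (0) - (3) = -3.
Summing the pieces and multiplying by (2/pi) gives a_1 = -2/pi.

-2/pi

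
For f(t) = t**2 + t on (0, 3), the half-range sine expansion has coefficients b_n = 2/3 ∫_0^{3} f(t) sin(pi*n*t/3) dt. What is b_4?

b_4 = 2/3 ∫_0^{3} (t**2 + t) sin(4*pi*t/3) dt.
Integrating by parts twice (tabular method), an antiderivative of (t**2 + t) sin(4*pi*t/3) is -3*t**2*cos(4*pi*t/3)/(4*pi) + 9*t*sin(4*pi*t/3)/(8*pi**2) - 3*t*cos(4*pi*t/3)/(4*pi) + 9*sin(4*pi*t/3)/(16*pi**2) + 27*cos(4*pi*t/3)/(32*pi**3); evaluating from 0 to 3: ∫_{0}^{3} (t**2 + t) sin(4*pi*t/3) dt = (-9/pi + 27/(32*pi**3)) - (27/(32*pi**3)) = -9/pi.
Hence b_4 = (2/3)·(-9/pi) = -6/pi.

-6/pi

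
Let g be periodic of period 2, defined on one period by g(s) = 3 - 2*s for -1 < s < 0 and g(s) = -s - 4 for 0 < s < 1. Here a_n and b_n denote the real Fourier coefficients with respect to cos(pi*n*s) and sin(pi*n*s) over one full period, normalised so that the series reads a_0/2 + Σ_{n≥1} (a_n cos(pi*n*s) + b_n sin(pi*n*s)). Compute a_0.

a_0 = ∫_{-1}^{1} g(s) ds = -1/2.

-1/2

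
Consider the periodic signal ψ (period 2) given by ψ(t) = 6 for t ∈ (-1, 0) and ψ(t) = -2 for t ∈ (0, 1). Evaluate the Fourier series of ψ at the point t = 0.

2

At t = 0 the one-sided limits are ψ(0^-) = 6 and ψ(0^+) = -2.
By Dirichlet's theorem the series converges to their average, [(6) + (-2)]/2 = 2.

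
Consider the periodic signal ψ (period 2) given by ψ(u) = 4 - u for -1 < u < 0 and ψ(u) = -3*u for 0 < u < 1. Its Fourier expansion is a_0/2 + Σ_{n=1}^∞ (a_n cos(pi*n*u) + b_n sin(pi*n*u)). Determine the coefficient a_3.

a_3 = ∫_{-1}^{1} ψ(u) cos(3*pi*u) du.
Split the integral at the breakpoints.
Integrating by parts (boundary term plus one more integral), an antiderivative of (4 - u) cos(3*pi*u) is -u*sin(3*pi*u)/(3*pi) + 4*sin(3*pi*u)/(3*pi) - cos(3*pi*u)/(9*pi**2); evaluating from -1 to 0: ∫_{-1}^{0} (4 - u) cos(3*pi*u) du = (-1/(9*pi**2)) - (1/(9*pi**2)) = -2/(9*pi**2).
Integrating by parts (boundary term plus one more integral), an antiderivative of (-3*u) cos(3*pi*u) is -u*sin(3*pi*u)/pi - cos(3*pi*u)/(3*pi**2); evaluating from 0 to 1: ∫_{0}^{1} (-3*u) cos(3*pi*u) du = (1/(3*pi**2)) - (-1/(3*pi**2)) = 2/(3*pi**2).
Summing the pieces gives a_3 = 4/(9*pi**2).

4/(9*pi**2)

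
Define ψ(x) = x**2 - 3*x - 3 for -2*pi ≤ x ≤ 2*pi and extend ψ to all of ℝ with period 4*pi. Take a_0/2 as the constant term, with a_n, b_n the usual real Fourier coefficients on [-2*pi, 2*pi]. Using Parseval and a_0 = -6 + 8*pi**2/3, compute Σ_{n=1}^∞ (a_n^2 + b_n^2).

pi**2*(24 + 128*pi**2/45)

Parseval: a_0^2/2 + Σ_{n≥1} (a_n^2+b_n^2) = (1/(2*pi)) ∫_{-2*pi}^{2*pi} ψ(x)^2 dx = 18 + 8*pi**2 + 32*pi**4/5.
Subtract a_0^2/2 = 2*(9 - 4*pi**2)**2/9: Σ (a_n^2+b_n^2) = pi**2*(24 + 128*pi**2/45).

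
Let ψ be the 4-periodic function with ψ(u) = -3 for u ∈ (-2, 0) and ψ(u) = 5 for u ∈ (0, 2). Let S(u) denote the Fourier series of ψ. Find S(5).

5

u = 5 differs from u = 1 by 1 full period(s), and the series is 4-periodic.
ψ is continuous at u = 1 with value 5, so the series converges to 5 there.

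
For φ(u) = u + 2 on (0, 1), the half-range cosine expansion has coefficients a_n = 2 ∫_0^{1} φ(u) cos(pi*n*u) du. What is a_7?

-4/(49*pi**2)

a_7 = 2 ∫_0^{1} (u + 2) cos(7*pi*u) du.
Integrating by parts (boundary term plus one more integral), an antiderivative of (u + 2) cos(7*pi*u) is u*sin(7*pi*u)/(7*pi) + 2*sin(7*pi*u)/(7*pi) + cos(7*pi*u)/(49*pi**2); evaluating from 0 to 1: ∫_{0}^{1} (u + 2) cos(7*pi*u) du = (-1/(49*pi**2)) - (1/(49*pi**2)) = -2/(49*pi**2).
Hence a_7 = 2·(-2/(49*pi**2)) = -4/(49*pi**2).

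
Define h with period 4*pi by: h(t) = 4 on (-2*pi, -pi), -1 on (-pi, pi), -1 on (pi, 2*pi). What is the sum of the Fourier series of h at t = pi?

-1

h is continuous at t = pi with value -1, so the series converges to -1 there.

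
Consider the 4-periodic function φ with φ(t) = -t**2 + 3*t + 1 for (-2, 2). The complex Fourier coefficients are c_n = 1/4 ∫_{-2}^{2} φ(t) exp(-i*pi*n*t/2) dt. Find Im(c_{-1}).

Since φ is real-valued, Im(c_{-1}) = -1/4 ∫_{-2}^{2} φ(t) sin(-pi*t/2) dt = b_{1}/2.
Integrating by parts twice (tabular method), an antiderivative of (-t**2 + 3*t + 1) sin(-pi*t/2) is -2*t**2*cos(pi*t/2)/pi + 8*t*sin(pi*t/2)/pi**2 + 6*t*cos(pi*t/2)/pi - 12*sin(pi*t/2)/pi**2 + 16*cos(pi*t/2)/pi**3 + 2*cos(pi*t/2)/pi; evaluating from -2 to 2: ∫_{-2}^{2} (-t**2 + 3*t + 1) sin(-pi*t/2) dt = (-6/pi - 16/pi**3) - (-16/pi**3 + 18/pi) = -24/pi.
Hence Im(c_{-1}) = (-1/4)·(-24/pi) = 6/pi.

6/pi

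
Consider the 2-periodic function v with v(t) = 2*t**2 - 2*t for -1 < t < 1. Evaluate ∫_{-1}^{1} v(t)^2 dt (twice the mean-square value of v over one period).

∫_{-1}^{1} v(t)^2 dt = 64/15.

64/15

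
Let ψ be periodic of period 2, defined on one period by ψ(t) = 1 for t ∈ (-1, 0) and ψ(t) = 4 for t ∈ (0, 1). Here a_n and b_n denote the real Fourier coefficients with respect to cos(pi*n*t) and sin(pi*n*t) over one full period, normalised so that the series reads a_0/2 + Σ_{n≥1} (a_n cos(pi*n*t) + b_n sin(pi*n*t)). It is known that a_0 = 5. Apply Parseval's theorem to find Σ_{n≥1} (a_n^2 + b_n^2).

9/2

Parseval: a_0^2/2 + Σ_{n≥1} (a_n^2+b_n^2) = ∫_{-1}^{1} ψ(t)^2 dt = 17.
Subtract a_0^2/2 = 25/2: Σ (a_n^2+b_n^2) = 9/2.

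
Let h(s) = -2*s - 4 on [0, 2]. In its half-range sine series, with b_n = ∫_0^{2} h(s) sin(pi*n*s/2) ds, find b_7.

b_7 = ∫_0^{2} (-2*s - 4) sin(7*pi*s/2) ds.
Integrating by parts (boundary term plus one more integral), an antiderivative of (-2*s - 4) sin(7*pi*s/2) is 4*s*cos(7*pi*s/2)/(7*pi) - 8*sin(7*pi*s/2)/(49*pi**2) + 8*cos(7*pi*s/2)/(7*pi); evaluating from 0 to 2: ∫_{0}^{2} (-2*s - 4) sin(7*pi*s/2) ds = (-16/(7*pi)) - (8/(7*pi)) = -24/(7*pi).
Hence b_7 = -24/(7*pi).

-24/(7*pi)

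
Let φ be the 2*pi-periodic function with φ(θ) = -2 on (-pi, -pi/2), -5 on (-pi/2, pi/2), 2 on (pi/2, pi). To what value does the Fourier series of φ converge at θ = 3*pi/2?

-7/2

θ = 3*pi/2 differs from θ = -pi/2 by 1 full period(s), and the series is 2*pi-periodic.
At θ = -pi/2 the one-sided limits are φ(-pi/2^-) = -2 and φ(-pi/2^+) = -5.
By Dirichlet's theorem the series converges to their average, [(-2) + (-5)]/2 = -7/2.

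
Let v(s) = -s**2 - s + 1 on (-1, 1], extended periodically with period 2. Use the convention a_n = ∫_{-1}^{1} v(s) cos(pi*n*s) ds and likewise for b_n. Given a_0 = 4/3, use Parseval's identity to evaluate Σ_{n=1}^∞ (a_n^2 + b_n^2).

38/45

Parseval: a_0^2/2 + Σ_{n≥1} (a_n^2+b_n^2) = ∫_{-1}^{1} v(s)^2 ds = 26/15.
Subtract a_0^2/2 = 8/9: Σ (a_n^2+b_n^2) = 38/45.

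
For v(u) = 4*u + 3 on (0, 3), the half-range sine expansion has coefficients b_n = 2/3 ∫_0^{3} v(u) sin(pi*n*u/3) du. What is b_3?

b_3 = 2/3 ∫_0^{3} (4*u + 3) sin(pi*u) du.
Integrating by parts (boundary term plus one more integral), an antiderivative of (4*u + 3) sin(pi*u) is -4*u*cos(pi*u)/pi + 4*sin(pi*u)/pi**2 - 3*cos(pi*u)/pi; evaluating from 0 to 3: ∫_{0}^{3} (4*u + 3) sin(pi*u) du = (15/pi) - (-3/pi) = 18/pi.
Hence b_3 = (2/3)·(18/pi) = 12/pi.

12/pi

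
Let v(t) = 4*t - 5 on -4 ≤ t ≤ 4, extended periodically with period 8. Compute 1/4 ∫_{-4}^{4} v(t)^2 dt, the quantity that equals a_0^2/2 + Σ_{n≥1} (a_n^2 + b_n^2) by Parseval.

1/4 ∫_{-4}^{4} v(t)^2 dt = 1/4 · (2648/3) = 662/3.

662/3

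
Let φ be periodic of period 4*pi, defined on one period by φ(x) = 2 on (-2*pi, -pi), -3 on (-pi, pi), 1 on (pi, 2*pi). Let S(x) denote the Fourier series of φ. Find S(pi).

-1

At x = pi the one-sided limits are φ(pi^-) = -3 and φ(pi^+) = 1.
By Dirichlet's theorem the series converges to their average, [(-3) + (1)]/2 = -1.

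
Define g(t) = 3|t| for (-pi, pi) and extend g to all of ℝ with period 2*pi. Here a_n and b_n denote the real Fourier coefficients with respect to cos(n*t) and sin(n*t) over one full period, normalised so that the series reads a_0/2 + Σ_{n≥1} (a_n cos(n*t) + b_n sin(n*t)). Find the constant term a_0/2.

a_0 = 1/pi ∫_{-pi}^{pi} g(t) dt = 1/pi · (3*pi**2) = 3*pi.
So the constant term a_0/2 = 3*pi/2.

3*pi/2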